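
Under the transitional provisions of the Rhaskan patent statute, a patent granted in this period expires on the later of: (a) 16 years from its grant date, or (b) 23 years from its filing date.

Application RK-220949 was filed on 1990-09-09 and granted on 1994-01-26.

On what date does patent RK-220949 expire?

2013-09-09

(a) grant + 16 years → 26 January 2010.
(b) filing + 23 years → 9 September 2013.
Later of the two: 9 September 2013.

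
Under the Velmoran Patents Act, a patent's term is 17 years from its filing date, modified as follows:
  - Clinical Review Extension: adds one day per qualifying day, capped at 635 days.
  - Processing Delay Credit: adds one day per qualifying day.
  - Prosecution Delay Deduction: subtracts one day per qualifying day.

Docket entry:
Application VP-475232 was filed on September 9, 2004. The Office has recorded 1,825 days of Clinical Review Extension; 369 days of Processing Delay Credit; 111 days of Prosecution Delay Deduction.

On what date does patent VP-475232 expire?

Base term: filing date + 17 years → 9 September 2021.
Clinical Review Extension: 1825 days claimed exceeds the 635-day cap, so +635 days → 6 June 2023.
Processing Delay Credit: +369 days → 9 June 2024.
Prosecution Delay Deduction: −111 days → 19 February 2024.

February 19, 2024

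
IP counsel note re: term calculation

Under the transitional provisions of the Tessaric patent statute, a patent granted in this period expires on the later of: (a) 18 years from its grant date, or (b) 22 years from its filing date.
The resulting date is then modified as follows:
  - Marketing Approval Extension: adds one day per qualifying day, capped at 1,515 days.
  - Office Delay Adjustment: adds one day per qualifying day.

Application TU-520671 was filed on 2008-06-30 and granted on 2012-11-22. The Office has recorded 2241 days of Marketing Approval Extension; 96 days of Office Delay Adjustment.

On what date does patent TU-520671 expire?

April 21, 2035

(a) grant + 18 years → 22 November 2030.
(b) filing + 22 years → 30 June 2030.
Later of the two: 22 November 2030.
Marketing Approval Extension: 2241 days claimed exceeds the 1515-day cap, so +1515 days → 15 January 2035.
Office Delay Adjustment: +96 days → 21 April 2035.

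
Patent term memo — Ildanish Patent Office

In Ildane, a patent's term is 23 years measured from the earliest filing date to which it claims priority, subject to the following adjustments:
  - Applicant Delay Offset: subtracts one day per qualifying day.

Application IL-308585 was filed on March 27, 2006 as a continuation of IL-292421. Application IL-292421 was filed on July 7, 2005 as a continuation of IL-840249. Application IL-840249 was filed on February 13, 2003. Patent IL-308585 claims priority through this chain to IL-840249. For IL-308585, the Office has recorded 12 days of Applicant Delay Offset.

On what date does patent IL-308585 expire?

Earliest priority filing: 13 February 2003.
Base term: 13 February 2003 + 23 years → 13 February 2026.
Applicant Delay Offset: −12 days → 1 February 2026.

February 1, 2026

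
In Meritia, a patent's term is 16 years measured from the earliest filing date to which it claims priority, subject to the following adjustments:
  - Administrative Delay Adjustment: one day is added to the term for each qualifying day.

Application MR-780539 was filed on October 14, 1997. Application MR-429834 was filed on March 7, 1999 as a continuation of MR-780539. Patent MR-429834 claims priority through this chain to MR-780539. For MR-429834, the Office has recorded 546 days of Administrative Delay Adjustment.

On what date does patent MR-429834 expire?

2015-04-13

Earliest priority filing: 14 October 1997.
Base term: 14 October 1997 + 16 years → 14 October 2013.
Administrative Delay Adjustment: +546 days → 13 April 2015.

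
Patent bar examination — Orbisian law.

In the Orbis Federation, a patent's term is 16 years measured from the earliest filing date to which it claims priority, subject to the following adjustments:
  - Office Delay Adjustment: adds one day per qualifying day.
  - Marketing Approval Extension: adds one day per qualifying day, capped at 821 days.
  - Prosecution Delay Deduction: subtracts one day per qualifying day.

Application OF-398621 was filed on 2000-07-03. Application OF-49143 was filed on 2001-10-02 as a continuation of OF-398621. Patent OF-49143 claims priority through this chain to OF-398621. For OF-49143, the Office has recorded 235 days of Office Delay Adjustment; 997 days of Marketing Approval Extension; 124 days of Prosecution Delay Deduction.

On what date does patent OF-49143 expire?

Earliest priority filing: 3 July 2000.
Base term: 3 July 2000 + 16 years → 3 July 2016.
Office Delay Adjustment: +235 days → 23 February 2017.
Marketing Approval Extension: 997 days claimed exceeds the 821-day cap, so +821 days → 25 May 2019.
Prosecution Delay Deduction: −124 days → 21 January 2019.

2019-01-21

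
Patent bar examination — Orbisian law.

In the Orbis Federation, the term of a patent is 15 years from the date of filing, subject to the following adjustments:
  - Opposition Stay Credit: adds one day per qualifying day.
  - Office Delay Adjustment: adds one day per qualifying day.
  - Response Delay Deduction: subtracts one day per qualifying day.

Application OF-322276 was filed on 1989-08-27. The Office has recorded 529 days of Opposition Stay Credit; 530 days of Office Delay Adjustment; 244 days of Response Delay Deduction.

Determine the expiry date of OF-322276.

Base term: filing date + 15 years → 27 August 2004.
Opposition Stay Credit: +529 days → 7 February 2006.
Office Delay Adjustment: +530 days → 22 July 2007.
Response Delay Deduction: −244 days → 20 November 2006.

November 20, 2006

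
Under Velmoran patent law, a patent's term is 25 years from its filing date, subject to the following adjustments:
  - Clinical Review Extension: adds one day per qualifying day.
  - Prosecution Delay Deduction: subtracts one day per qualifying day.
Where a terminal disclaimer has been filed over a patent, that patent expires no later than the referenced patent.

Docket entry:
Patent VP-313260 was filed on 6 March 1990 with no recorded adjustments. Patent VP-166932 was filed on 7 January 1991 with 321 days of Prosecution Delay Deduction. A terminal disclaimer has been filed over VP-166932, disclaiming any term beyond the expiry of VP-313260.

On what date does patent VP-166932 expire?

2015-02-20

Natural term of VP-166932:
  Base: filing + 25 years → 7 January 2016.
  Prosecution Delay Deduction: −321 days → 20 February 2015.
Expiry of referenced patent VP-313260:
  Base: filing + 25 years → 6 March 2015.
Terminal disclaimer: VP-166932 expires on the earlier of 20 February 2015 and 6 March 2015.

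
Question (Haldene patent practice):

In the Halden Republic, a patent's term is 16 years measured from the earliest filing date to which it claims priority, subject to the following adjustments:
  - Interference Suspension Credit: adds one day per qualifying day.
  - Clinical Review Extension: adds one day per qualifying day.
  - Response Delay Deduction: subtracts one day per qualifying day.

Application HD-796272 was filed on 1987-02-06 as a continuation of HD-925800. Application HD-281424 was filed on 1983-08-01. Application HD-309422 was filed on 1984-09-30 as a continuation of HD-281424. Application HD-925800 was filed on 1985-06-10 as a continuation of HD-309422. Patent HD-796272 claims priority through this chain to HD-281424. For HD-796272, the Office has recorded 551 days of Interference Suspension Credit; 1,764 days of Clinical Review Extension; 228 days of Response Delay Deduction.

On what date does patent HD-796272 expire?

Earliest priority filing: 1 August 1983.
Base term: 1 August 1983 + 16 years → 1 August 1999.
Interference Suspension Credit: +551 days → 2 February 2001.
Clinical Review Extension: +1764 days → 2 December 2005.
Response Delay Deduction: −228 days → 18 April 2005.

April 18, 2005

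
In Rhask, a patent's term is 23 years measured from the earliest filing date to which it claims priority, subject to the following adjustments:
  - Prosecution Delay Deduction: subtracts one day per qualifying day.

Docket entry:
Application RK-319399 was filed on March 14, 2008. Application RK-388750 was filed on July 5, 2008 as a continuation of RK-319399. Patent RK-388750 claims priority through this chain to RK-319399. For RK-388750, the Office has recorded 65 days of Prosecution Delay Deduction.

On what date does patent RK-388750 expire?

2031-01-08

Earliest priority filing: 14 March 2008.
Base term: 14 March 2008 + 23 years → 14 March 2031.
Prosecution Delay Deduction: −65 days → 8 January 2031.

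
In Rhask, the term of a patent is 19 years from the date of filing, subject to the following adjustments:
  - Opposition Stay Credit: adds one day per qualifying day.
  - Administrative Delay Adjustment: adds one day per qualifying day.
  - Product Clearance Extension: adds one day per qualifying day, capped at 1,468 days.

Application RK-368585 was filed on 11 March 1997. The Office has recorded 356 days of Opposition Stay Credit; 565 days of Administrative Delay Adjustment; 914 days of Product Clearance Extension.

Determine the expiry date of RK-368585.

Base term: filing date + 19 years → 11 March 2016.
Opposition Stay Credit: +356 days → 2 March 2017.
Administrative Delay Adjustment: +565 days → 18 September 2018.
Product Clearance Extension: 914 days (within the 1468-day cap) → +914 days → 20 March 2021.

2021-03-20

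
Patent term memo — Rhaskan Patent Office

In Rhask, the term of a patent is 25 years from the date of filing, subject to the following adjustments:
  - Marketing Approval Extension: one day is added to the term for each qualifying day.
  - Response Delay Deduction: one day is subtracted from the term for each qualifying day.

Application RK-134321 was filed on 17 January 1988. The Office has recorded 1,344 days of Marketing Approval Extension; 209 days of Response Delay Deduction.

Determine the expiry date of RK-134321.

Base term: filing date + 25 years → 17 January 2013.
Marketing Approval Extension: +1344 days → 22 September 2016.
Response Delay Deduction: −209 days → 26 February 2016.

2016-02-26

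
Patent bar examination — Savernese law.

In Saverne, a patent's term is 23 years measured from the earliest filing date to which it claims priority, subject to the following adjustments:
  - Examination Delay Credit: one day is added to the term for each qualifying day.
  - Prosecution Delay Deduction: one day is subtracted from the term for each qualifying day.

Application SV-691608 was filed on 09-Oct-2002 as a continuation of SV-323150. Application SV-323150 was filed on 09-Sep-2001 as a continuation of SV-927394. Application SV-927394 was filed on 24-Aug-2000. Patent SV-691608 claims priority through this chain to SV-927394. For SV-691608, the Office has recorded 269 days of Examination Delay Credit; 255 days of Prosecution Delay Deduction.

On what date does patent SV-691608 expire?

Earliest priority filing: 24 August 2000.
Base term: 24 August 2000 + 23 years → 24 August 2023.
Examination Delay Credit: +269 days → 19 May 2024.
Prosecution Delay Deduction: −255 days → 7 September 2023.

2023-09-07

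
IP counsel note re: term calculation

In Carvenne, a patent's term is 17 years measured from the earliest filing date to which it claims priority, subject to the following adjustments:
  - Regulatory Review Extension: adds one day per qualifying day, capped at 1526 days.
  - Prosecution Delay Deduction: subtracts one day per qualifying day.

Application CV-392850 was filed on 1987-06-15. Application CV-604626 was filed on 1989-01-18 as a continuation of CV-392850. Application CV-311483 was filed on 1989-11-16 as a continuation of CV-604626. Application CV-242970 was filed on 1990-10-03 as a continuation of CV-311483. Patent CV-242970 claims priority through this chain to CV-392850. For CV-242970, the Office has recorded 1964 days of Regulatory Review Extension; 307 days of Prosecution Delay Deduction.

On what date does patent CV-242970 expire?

Earliest priority filing: 15 June 1987.
Base term: 15 June 1987 + 17 years → 15 June 2004.
Regulatory Review Extension: 1964 days claimed exceeds the 1526-day cap, so +1526 days → 19 August 2008.
Prosecution Delay Deduction: −307 days → 17 October 2007.

2007-10-17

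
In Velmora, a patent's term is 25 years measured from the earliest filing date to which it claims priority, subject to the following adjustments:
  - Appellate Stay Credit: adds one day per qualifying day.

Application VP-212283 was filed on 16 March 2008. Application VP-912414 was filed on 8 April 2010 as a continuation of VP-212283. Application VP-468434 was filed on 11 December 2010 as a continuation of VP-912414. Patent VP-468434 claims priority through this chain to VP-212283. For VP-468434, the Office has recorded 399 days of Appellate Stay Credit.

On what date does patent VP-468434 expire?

2034-04-19

Earliest priority filing: 16 March 2008.
Base term: 16 March 2008 + 25 years → 16 March 2033.
Appellate Stay Credit: +399 days → 19 April 2034.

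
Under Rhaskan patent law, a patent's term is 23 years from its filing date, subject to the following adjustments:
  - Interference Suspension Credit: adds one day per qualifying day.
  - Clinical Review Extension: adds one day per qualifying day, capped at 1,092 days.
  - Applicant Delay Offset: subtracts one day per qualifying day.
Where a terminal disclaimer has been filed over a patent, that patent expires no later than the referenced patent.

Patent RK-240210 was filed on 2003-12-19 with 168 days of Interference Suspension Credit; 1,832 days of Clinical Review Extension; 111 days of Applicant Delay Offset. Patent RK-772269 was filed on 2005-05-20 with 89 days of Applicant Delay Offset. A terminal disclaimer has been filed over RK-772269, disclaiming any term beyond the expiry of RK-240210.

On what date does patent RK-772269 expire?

Natural term of RK-772269:
  Base: filing + 23 years → 20 May 2028.
  Applicant Delay Offset: −89 days → 21 February 2028.
Expiry of referenced patent RK-240210:
  Base: filing + 23 years → 19 December 2026.
  Interference Suspension Credit: +168 days → 5 June 2027.
  Clinical Review Extension: 1832 days claimed exceeds the 1092-day cap, so +1092 days → 1 June 2030.
  Applicant Delay Offset: −111 days → 10 February 2030.
Terminal disclaimer: RK-772269 expires on the earlier of 21 February 2028 and 10 February 2030.

February 21, 2028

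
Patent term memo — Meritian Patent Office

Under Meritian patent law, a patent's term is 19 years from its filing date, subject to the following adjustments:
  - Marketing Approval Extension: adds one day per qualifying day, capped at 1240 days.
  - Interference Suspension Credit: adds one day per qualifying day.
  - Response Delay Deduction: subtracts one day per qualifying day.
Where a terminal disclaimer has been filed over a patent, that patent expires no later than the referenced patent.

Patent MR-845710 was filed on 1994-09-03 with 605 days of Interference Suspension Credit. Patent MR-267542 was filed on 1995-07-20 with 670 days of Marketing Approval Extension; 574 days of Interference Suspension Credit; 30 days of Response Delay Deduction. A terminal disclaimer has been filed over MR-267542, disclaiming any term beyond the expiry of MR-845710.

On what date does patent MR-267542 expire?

2015-05-01

Natural term of MR-267542:
  Base: filing + 19 years → 20 July 2014.
  Marketing Approval Extension: 670 days (within the 1240-day cap) → +670 days → 20 May 2016.
  Interference Suspension Credit: +574 days → 15 December 2017.
  Response Delay Deduction: −30 days → 15 November 2017.
Expiry of referenced patent MR-845710:
  Base: filing + 19 years → 3 September 2013.
  Interference Suspension Credit: +605 days → 1 May 2015.
Terminal disclaimer: MR-267542 expires on the earlier of 15 November 2017 and 1 May 2015.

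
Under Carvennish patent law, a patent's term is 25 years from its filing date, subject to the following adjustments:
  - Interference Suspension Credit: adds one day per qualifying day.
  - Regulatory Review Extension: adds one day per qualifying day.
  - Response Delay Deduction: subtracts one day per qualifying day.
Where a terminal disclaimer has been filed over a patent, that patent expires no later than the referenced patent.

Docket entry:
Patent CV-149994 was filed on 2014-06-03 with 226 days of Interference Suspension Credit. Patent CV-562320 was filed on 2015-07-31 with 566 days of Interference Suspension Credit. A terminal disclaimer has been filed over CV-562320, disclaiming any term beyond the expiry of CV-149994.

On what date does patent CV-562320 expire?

Natural term of CV-562320:
  Base: filing + 25 years → 31 July 2040.
  Interference Suspension Credit: +566 days → 17 February 2042.
Expiry of referenced patent CV-149994:
  Base: filing + 25 years → 3 June 2039.
  Interference Suspension Credit: +226 days → 15 January 2040.
Terminal disclaimer: CV-562320 expires on the earlier of 17 February 2042 and 15 January 2040.

January 15, 2040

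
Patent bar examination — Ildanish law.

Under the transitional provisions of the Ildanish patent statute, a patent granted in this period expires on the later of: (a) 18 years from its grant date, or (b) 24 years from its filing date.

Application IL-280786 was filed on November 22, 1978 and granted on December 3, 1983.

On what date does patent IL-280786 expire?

November 22, 2002

(a) grant + 18 years → 3 December 2001.
(b) filing + 24 years → 22 November 2002.
Later of the two: 22 November 2002.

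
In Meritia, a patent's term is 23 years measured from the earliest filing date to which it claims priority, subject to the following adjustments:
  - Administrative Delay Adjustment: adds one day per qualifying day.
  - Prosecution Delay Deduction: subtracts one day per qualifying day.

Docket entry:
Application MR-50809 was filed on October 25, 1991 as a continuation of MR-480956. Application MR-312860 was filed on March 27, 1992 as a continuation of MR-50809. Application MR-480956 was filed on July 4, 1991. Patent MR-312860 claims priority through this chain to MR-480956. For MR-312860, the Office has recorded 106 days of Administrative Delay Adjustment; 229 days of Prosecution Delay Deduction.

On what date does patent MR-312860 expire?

2014-03-03

Earliest priority filing: 4 July 1991.
Base term: 4 July 1991 + 23 years → 4 July 2014.
Administrative Delay Adjustment: +106 days → 18 October 2014.
Prosecution Delay Deduction: −229 days → 3 March 2014.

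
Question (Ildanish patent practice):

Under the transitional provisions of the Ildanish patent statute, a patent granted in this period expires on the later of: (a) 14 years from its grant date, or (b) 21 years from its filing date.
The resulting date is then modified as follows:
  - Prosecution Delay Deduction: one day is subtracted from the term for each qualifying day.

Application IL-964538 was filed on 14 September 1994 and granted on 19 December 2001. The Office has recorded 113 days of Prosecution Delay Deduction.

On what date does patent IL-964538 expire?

(a) grant + 14 years → 19 December 2015.
(b) filing + 21 years → 14 September 2015.
Later of the two: 19 December 2015.
Prosecution Delay Deduction: −113 days → 28 August 2015.

August 28, 2015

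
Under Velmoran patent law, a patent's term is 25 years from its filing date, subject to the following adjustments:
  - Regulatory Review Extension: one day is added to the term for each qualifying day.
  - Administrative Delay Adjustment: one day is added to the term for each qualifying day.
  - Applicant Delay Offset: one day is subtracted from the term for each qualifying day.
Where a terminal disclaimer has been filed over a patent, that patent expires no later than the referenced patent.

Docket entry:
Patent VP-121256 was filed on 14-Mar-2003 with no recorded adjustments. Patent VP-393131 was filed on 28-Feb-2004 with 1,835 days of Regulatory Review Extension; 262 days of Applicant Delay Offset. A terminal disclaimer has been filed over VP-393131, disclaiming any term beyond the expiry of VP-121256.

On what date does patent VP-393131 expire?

2028-03-14

Natural term of VP-393131:
  Base: filing + 25 years → 28 February 2029.
  Regulatory Review Extension: +1835 days → 9 March 2034.
  Applicant Delay Offset: −262 days → 20 June 2033.
Expiry of referenced patent VP-121256:
  Base: filing + 25 years → 14 March 2028.
Terminal disclaimer: VP-393131 expires on the earlier of 20 June 2033 and 14 March 2028.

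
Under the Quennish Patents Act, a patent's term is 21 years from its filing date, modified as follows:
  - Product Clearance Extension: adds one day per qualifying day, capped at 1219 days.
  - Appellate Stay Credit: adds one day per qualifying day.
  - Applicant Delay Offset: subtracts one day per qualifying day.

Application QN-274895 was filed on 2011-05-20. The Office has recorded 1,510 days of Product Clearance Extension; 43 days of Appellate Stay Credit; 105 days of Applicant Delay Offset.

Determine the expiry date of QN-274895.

Base term: filing date + 21 years → 20 May 2032.
Product Clearance Extension: 1510 days claimed exceeds the 1219-day cap, so +1219 days → 21 September 2035.
Appellate Stay Credit: +43 days → 3 November 2035.
Applicant Delay Offset: −105 days → 21 July 2035.

2035-07-21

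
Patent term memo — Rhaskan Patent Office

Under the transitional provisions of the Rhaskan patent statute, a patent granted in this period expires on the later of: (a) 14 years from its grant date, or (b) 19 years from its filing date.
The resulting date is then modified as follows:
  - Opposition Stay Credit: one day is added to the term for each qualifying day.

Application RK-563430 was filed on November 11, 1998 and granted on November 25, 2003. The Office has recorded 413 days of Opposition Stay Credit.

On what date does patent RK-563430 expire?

January 12, 2019

(a) grant + 14 years → 25 November 2017.
(b) filing + 19 years → 11 November 2017.
Later of the two: 25 November 2017.
Opposition Stay Credit: +413 days → 12 January 2019.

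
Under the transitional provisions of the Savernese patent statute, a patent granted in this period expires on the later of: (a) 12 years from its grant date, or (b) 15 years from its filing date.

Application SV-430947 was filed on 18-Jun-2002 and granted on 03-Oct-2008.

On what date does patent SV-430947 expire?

October 3, 2020

(a) grant + 12 years → 3 October 2020.
(b) filing + 15 years → 18 June 2017.
Later of the two: 3 October 2020.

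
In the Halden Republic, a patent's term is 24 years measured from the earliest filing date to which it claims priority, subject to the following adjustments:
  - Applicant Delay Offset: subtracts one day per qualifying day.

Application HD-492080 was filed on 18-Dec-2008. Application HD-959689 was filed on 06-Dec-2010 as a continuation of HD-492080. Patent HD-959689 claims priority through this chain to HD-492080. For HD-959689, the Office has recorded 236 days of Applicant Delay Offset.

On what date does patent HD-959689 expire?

2032-04-26

Earliest priority filing: 18 December 2008.
Base term: 18 December 2008 + 24 years → 18 December 2032.
Applicant Delay Offset: −236 days → 26 April 2032.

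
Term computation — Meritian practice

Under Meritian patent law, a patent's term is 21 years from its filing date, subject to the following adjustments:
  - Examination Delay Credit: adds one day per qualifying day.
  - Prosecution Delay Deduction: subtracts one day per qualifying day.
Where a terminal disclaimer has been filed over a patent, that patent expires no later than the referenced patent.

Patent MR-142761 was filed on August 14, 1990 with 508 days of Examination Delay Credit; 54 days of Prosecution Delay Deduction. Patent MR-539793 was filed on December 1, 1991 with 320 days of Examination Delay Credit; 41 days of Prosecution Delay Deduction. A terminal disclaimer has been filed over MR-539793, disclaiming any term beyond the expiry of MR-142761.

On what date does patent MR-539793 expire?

2012-11-10

Natural term of MR-539793:
  Base: filing + 21 years → 1 December 2012.
  Examination Delay Credit: +320 days → 17 October 2013.
  Prosecution Delay Deduction: −41 days → 6 September 2013.
Expiry of referenced patent MR-142761:
  Base: filing + 21 years → 14 August 2011.
  Examination Delay Credit: +508 days → 3 January 2013.
  Prosecution Delay Deduction: −54 days → 10 November 2012.
Terminal disclaimer: MR-539793 expires on the earlier of 6 September 2013 and 10 November 2012.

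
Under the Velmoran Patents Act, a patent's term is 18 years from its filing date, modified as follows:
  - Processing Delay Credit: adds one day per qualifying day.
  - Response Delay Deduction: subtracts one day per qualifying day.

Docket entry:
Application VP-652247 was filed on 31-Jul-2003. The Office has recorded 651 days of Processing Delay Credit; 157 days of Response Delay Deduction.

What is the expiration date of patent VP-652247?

2022-12-07

Base term: filing date + 18 years → 31 July 2021.
Processing Delay Credit: +651 days → 13 May 2023.
Response Delay Deduction: −157 days → 7 December 2022.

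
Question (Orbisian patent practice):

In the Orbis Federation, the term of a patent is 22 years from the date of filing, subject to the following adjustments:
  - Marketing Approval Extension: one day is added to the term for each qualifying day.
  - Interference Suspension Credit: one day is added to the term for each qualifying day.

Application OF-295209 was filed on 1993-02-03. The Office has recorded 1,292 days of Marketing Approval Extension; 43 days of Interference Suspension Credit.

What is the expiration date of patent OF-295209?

Base term: filing date + 22 years → 3 February 2015.
Marketing Approval Extension: +1292 days → 18 August 2018.
Interference Suspension Credit: +43 days → 30 September 2018.

2018-09-30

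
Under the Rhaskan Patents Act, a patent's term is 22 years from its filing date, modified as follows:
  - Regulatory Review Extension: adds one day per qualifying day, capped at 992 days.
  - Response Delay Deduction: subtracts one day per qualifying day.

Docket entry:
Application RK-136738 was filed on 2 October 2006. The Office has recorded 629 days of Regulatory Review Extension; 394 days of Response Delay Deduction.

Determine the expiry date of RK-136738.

Base term: filing date + 22 years → 2 October 2028.
Regulatory Review Extension: 629 days (within the 992-day cap) → +629 days → 23 June 2030.
Response Delay Deduction: −394 days → 25 May 2029.

2029-05-25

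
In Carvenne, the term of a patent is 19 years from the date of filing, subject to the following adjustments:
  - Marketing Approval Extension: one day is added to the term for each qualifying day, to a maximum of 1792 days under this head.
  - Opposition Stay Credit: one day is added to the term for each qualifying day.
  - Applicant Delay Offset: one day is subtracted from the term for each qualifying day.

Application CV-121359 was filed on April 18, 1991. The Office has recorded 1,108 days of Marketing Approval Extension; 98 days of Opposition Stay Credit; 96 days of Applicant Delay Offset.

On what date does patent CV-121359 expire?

Base term: filing date + 19 years → 18 April 2010.
Marketing Approval Extension: 1108 days (within the 1792-day cap) → +1108 days → 30 April 2013.
Opposition Stay Credit: +98 days → 6 August 2013.
Applicant Delay Offset: −96 days → 2 May 2013.

May 2, 2013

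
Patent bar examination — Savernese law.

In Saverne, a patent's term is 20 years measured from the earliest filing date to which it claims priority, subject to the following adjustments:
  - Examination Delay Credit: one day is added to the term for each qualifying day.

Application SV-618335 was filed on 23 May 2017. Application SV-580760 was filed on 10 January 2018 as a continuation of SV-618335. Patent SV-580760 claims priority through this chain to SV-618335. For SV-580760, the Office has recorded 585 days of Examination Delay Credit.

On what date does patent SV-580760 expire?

Earliest priority filing: 23 May 2017.
Base term: 23 May 2017 + 20 years → 23 May 2037.
Examination Delay Credit: +585 days → 29 December 2038.

December 29, 2038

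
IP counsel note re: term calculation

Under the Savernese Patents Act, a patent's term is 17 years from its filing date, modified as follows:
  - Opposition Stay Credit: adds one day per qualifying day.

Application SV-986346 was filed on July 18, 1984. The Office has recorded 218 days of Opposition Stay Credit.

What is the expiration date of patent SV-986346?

Base term: filing date + 17 years → 18 July 2001.
Opposition Stay Credit: +218 days → 21 February 2002.

February 21, 2002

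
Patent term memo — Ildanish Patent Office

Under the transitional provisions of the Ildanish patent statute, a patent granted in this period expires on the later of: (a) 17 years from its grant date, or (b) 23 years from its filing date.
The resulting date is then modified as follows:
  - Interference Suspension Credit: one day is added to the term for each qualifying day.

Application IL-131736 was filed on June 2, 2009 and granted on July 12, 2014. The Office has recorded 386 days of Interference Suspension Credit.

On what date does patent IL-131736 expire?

June 23, 2033

(a) grant + 17 years → 12 July 2031.
(b) filing + 23 years → 2 June 2032.
Later of the two: 2 June 2032.
Interference Suspension Credit: +386 days → 23 June 2033.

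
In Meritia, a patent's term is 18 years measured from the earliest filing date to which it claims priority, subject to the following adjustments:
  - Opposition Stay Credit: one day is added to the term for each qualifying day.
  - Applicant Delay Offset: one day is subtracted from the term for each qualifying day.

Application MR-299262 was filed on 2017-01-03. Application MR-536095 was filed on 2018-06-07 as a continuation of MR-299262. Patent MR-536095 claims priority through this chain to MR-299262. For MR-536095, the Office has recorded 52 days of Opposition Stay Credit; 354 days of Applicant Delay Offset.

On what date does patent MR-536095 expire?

2034-03-07

Earliest priority filing: 3 January 2017.
Base term: 3 January 2017 + 18 years → 3 January 2035.
Opposition Stay Credit: +52 days → 24 February 2035.
Applicant Delay Offset: −354 days → 7 March 2034.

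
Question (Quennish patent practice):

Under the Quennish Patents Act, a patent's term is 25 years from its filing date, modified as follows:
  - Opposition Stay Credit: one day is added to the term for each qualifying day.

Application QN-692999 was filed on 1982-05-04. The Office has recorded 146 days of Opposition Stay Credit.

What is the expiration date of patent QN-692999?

September 27, 2007

Base term: filing date + 25 years → 4 May 2007.
Opposition Stay Credit: +146 days → 27 September 2007.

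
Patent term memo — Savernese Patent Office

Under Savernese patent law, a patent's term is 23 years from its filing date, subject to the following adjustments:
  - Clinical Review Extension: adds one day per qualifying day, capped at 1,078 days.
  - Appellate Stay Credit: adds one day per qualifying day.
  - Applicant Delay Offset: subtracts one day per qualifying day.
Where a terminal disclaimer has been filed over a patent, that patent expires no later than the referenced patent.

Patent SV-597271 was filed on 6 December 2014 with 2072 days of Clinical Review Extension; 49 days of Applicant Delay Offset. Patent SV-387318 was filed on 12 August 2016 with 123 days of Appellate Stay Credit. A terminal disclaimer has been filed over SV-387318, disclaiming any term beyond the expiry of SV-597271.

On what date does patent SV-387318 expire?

December 13, 2039

Natural term of SV-387318:
  Base: filing + 23 years → 12 August 2039.
  Appellate Stay Credit: +123 days → 13 December 2039.
Expiry of referenced patent SV-597271:
  Base: filing + 23 years → 6 December 2037.
  Clinical Review Extension: 2072 days claimed exceeds the 1078-day cap, so +1078 days → 18 November 2040.
  Applicant Delay Offset: −49 days → 30 September 2040.
Terminal disclaimer: SV-387318 expires on the earlier of 13 December 2039 and 30 September 2040.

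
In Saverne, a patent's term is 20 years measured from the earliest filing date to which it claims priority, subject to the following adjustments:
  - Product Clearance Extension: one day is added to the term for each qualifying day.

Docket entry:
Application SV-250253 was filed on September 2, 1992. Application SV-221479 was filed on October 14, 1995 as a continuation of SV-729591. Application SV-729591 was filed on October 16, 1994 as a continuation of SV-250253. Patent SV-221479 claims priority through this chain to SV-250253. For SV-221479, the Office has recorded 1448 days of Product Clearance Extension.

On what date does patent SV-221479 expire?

2016-08-20

Earliest priority filing: 2 September 1992.
Base term: 2 September 1992 + 20 years → 2 September 2012.
Product Clearance Extension: +1448 days → 20 August 2016.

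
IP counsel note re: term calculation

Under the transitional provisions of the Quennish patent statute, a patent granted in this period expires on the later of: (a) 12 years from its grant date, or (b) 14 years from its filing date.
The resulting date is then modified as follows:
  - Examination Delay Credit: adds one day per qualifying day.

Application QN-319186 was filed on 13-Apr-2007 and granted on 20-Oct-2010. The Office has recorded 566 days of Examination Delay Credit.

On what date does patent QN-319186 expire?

May 8, 2024

(a) grant + 12 years → 20 October 2022.
(b) filing + 14 years → 13 April 2021.
Later of the two: 20 October 2022.
Examination Delay Credit: +566 days → 8 May 2024.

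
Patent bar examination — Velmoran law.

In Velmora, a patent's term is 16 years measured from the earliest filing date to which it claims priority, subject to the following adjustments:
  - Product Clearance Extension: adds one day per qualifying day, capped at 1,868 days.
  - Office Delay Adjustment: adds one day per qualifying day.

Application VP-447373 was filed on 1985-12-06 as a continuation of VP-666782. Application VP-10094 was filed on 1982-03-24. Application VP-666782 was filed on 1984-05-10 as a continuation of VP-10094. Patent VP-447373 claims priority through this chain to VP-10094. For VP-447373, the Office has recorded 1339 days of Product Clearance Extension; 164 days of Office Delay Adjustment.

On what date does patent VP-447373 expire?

Earliest priority filing: 24 March 1982.
Base term: 24 March 1982 + 16 years → 24 March 1998.
Product Clearance Extension: 1339 days (within the 1868-day cap) → +1339 days → 22 November 2001.
Office Delay Adjustment: +164 days → 5 May 2002.

2002-05-05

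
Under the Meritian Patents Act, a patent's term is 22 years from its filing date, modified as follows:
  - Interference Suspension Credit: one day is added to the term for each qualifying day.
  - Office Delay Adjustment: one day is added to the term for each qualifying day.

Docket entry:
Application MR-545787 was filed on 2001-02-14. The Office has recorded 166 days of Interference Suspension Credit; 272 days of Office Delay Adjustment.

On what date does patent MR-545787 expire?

April 27, 2024

Base term: filing date + 22 years → 14 February 2023.
Interference Suspension Credit: +166 days → 30 July 2023.
Office Delay Adjustment: +272 days → 27 April 2024.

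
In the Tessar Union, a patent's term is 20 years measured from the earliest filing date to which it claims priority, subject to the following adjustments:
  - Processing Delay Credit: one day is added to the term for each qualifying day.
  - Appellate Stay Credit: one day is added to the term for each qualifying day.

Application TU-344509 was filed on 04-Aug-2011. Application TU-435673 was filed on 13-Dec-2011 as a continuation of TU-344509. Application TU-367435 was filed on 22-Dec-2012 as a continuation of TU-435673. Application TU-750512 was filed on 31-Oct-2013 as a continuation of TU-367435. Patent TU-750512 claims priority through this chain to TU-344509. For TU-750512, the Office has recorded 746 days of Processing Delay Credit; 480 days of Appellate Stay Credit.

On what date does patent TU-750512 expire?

Earliest priority filing: 4 August 2011.
Base term: 4 August 2011 + 20 years → 4 August 2031.
Processing Delay Credit: +746 days → 19 August 2033.
Appellate Stay Credit: +480 days → 12 December 2034.

2034-12-12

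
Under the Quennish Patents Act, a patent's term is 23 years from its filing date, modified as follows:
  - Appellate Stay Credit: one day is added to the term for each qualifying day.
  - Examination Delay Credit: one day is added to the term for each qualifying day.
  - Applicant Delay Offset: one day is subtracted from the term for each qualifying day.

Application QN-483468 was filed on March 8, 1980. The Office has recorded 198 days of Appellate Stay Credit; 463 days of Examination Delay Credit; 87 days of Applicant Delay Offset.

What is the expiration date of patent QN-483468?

Base term: filing date + 23 years → 8 March 2003.
Appellate Stay Credit: +198 days → 22 September 2003.
Examination Delay Credit: +463 days → 28 December 2004.
Applicant Delay Offset: −87 days → 2 October 2004.

2004-10-02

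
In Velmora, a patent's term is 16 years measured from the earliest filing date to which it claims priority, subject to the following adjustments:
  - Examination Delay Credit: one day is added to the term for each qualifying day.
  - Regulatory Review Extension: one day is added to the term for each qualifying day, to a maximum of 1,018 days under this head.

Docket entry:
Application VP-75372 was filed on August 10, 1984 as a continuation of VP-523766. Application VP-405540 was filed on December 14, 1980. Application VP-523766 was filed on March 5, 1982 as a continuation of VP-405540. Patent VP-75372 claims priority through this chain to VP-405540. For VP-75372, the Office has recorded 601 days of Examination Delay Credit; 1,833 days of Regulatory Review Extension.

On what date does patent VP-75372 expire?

Earliest priority filing: 14 December 1980.
Base term: 14 December 1980 + 16 years → 14 December 1996.
Examination Delay Credit: +601 days → 7 August 1998.
Regulatory Review Extension: 1833 days claimed exceeds the 1018-day cap, so +1018 days → 21 May 2001.

2001-05-21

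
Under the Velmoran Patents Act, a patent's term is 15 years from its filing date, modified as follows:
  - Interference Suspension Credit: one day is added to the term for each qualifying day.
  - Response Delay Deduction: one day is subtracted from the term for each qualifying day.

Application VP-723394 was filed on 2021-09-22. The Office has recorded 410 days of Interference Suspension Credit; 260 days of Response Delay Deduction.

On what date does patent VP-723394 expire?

February 19, 2037

Base term: filing date + 15 years → 22 September 2036.
Interference Suspension Credit: +410 days → 6 November 2037.
Response Delay Deduction: −260 days → 19 February 2037.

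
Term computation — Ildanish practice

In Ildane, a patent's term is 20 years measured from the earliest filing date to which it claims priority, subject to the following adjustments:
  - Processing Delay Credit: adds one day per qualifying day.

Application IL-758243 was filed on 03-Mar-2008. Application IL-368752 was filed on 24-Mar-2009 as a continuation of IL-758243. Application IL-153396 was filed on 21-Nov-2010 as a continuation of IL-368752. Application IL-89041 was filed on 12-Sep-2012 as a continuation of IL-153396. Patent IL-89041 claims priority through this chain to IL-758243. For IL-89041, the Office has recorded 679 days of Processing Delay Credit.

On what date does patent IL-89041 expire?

Earliest priority filing: 3 March 2008.
Base term: 3 March 2008 + 20 years → 3 March 2028.
Processing Delay Credit: +679 days → 11 January 2030.

2030-01-11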